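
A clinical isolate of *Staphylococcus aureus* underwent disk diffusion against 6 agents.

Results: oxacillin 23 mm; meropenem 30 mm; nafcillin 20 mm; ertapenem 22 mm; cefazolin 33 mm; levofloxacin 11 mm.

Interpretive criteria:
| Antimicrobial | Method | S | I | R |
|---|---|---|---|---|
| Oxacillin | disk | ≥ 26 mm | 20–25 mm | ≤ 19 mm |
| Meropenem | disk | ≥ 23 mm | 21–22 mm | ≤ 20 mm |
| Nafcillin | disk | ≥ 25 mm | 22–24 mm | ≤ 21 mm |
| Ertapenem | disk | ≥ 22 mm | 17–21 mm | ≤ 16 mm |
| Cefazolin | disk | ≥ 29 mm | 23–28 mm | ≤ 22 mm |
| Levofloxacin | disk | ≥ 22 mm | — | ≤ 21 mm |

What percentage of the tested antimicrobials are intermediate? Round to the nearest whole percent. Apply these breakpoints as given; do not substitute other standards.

17%

Oxacillin 23 mm: in 20–25 mm → Intermediate
Meropenem (30 mm) ≥ 23 mm — Susceptible
Nafcillin (20 mm) ≤ 21 mm — Resistant
Ertapenem 22 mm: ≥ 22 mm ⇒ susceptible
Cefazolin 33 mm: ≥ 29 mm — S
Levofloxacin: 11 mm is ≤ 21 mm ⇒ R
Intermediate: 1/6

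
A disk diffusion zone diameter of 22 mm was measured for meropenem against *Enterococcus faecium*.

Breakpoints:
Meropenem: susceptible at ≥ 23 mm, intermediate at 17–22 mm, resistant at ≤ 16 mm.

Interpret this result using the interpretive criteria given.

I

Meropenem (22 mm) in 17–22 mm ⇒ Intermediate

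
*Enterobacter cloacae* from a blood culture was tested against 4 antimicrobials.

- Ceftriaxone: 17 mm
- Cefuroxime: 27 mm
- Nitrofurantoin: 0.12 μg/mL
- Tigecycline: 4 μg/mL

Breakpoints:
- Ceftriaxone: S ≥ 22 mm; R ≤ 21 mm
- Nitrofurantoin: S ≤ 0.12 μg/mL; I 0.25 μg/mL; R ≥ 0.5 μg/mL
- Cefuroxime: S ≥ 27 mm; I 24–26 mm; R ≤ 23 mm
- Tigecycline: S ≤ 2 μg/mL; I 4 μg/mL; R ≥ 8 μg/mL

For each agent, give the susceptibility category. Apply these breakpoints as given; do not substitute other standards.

Ceftriaxone 17 mm: ≤ 21 mm ⇒ Resistant
Cefuroxime 27 mm: ≥ 27 mm ⇒ S
Nitrofurantoin (0.12 μg/mL) ≤ 0.12 μg/mL ⇒ susceptible
Tigecycline: 4 μg/mL is = 4 μg/mL → Intermediate

R, S, S, I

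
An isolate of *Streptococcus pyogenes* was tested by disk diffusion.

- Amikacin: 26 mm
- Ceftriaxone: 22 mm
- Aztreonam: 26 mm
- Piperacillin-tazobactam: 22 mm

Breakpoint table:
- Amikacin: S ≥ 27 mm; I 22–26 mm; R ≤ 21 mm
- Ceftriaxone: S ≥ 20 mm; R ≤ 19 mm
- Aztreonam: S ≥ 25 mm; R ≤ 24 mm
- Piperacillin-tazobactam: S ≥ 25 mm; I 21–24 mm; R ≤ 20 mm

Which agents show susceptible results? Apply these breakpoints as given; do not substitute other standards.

Amikacin 26 mm: in 22–26 mm → intermediate
Ceftriaxone (22 mm) ≥ 20 mm — Susceptible
Aztreonam (26 mm) ≥ 25 mm → Susceptible
Piperacillin-tazobactam 22 mm: in 21–24 mm → Intermediate

ceftriaxone, aztreonam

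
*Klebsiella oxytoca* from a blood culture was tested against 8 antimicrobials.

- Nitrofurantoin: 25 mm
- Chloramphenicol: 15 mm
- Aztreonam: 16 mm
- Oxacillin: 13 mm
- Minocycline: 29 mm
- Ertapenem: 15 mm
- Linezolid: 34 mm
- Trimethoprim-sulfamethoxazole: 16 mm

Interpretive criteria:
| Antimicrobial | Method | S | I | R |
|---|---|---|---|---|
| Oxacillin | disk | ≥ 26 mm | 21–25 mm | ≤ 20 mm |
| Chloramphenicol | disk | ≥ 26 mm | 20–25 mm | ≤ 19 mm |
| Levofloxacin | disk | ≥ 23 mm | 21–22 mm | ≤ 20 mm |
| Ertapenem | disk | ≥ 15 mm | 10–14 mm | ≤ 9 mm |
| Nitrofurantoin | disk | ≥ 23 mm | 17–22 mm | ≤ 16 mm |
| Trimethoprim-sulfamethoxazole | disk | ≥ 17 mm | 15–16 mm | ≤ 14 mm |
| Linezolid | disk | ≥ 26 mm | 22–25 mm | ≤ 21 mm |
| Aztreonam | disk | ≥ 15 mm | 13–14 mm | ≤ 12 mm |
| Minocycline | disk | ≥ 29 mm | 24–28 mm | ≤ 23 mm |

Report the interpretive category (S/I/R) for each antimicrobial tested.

Nitrofurantoin (25 mm) ≥ 23 mm ⇒ Susceptible
Chloramphenicol 15 mm: ≤ 19 mm — Resistant
Aztreonam 16 mm: ≥ 15 mm ⇒ S
Oxacillin (13 mm) ≤ 20 mm ⇒ resistant
Minocycline (29 mm) ≥ 29 mm — Susceptible
Ertapenem (15 mm) ≥ 15 mm → Susceptible
Linezolid: 34 mm is ≥ 26 mm ⇒ Susceptible
Trimethoprim-sulfamethoxazole (16 mm) in 15–16 mm — intermediate

S, R, S, R, S, S, S, I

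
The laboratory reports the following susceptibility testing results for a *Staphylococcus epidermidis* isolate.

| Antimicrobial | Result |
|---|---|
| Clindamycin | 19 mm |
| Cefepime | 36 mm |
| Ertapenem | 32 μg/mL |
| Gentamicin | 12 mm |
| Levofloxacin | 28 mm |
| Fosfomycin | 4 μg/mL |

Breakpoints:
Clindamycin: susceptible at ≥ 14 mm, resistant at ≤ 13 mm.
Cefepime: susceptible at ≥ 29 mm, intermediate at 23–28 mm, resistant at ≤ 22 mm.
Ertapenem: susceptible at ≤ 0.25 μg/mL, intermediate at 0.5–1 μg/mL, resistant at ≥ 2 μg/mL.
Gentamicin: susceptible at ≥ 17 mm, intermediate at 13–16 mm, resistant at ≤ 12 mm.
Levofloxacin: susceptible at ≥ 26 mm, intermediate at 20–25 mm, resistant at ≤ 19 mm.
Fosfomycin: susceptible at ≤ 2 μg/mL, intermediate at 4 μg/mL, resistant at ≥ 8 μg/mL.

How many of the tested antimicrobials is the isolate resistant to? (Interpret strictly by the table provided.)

Clindamycin: 19 mm is ≥ 14 mm ⇒ S
Cefepime 36 mm: ≥ 29 mm ⇒ Susceptible
Ertapenem: 32 μg/mL is ≥ 2 μg/mL → R
Gentamicin: 12 mm is ≤ 12 mm → R
Levofloxacin (28 mm) ≥ 26 mm — S
Fosfomycin (4 μg/mL) = 4 μg/mL — I
Resistant: 2

2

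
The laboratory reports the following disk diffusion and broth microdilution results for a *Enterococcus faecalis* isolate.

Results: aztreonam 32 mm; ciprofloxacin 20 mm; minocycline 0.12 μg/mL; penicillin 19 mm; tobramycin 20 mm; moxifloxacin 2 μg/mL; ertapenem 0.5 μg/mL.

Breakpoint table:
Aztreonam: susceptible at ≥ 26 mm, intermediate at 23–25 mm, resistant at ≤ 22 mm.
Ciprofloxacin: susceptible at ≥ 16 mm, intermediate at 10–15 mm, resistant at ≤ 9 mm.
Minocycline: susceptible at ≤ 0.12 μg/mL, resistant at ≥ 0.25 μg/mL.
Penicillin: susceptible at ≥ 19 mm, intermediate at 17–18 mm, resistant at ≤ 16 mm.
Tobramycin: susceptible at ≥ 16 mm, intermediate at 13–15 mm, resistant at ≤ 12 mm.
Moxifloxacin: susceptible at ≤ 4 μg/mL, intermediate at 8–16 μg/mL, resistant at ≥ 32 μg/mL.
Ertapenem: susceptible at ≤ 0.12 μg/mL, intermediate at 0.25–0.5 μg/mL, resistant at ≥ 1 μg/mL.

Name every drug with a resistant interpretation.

none

Aztreonam (32 mm) ≥ 26 mm — S
Ciprofloxacin (20 mm) ≥ 16 mm — susceptible
Minocycline: 0.12 μg/mL is ≤ 0.12 μg/mL → Susceptible
Penicillin (19 mm) ≥ 19 mm → susceptible
Tobramycin 20 mm: ≥ 16 mm — susceptible
Moxifloxacin 2 μg/mL: ≤ 4 μg/mL — S
Ertapenem (0.5 μg/mL) in 0.25–0.5 μg/mL ⇒ I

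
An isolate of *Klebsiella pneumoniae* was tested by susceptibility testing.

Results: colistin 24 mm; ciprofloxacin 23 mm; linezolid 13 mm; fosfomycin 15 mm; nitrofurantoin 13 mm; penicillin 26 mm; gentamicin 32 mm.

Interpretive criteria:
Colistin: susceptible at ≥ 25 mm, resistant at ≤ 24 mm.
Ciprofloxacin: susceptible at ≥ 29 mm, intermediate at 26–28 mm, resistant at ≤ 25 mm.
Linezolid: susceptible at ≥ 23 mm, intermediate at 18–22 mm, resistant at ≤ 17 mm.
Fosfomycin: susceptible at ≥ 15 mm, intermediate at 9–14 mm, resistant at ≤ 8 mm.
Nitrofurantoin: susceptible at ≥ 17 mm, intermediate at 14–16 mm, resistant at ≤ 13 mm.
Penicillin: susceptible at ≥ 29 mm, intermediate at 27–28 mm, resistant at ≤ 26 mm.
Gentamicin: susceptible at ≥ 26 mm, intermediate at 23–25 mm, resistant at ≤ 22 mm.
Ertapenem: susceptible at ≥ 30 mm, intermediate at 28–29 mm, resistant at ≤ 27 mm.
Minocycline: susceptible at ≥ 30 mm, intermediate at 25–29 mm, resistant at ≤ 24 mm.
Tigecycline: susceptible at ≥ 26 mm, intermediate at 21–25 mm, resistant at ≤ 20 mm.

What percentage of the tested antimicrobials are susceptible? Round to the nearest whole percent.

29%

Colistin 24 mm: ≤ 24 mm — Resistant
Ciprofloxacin: 23 mm is ≤ 25 mm ⇒ Resistant
Linezolid 13 mm: ≤ 17 mm → R
Fosfomycin: 15 mm is ≥ 15 mm → Susceptible
Nitrofurantoin 13 mm: ≤ 13 mm → Resistant
Penicillin (26 mm) ≤ 26 mm — R
Gentamicin 32 mm: ≥ 26 mm ⇒ susceptible
Susceptible: 2/7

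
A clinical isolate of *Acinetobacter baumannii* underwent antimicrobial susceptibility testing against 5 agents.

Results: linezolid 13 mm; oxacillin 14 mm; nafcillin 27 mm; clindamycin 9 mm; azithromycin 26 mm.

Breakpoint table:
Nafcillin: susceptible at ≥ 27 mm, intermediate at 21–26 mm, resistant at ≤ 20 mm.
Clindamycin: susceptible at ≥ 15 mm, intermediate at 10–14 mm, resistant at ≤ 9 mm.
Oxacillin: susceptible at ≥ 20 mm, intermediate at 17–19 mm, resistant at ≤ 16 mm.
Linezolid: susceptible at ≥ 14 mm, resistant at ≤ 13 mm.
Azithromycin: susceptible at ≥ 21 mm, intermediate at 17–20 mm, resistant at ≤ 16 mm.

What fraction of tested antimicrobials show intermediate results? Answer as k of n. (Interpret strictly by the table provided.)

0 of 5

Linezolid: 13 mm is ≤ 13 mm ⇒ R
Oxacillin 14 mm: ≤ 16 mm ⇒ R
Nafcillin: 27 mm is ≥ 27 mm → Susceptible
Clindamycin 9 mm: ≤ 9 mm → resistant
Azithromycin: 26 mm is ≥ 21 mm ⇒ susceptible
Intermediate: 0/5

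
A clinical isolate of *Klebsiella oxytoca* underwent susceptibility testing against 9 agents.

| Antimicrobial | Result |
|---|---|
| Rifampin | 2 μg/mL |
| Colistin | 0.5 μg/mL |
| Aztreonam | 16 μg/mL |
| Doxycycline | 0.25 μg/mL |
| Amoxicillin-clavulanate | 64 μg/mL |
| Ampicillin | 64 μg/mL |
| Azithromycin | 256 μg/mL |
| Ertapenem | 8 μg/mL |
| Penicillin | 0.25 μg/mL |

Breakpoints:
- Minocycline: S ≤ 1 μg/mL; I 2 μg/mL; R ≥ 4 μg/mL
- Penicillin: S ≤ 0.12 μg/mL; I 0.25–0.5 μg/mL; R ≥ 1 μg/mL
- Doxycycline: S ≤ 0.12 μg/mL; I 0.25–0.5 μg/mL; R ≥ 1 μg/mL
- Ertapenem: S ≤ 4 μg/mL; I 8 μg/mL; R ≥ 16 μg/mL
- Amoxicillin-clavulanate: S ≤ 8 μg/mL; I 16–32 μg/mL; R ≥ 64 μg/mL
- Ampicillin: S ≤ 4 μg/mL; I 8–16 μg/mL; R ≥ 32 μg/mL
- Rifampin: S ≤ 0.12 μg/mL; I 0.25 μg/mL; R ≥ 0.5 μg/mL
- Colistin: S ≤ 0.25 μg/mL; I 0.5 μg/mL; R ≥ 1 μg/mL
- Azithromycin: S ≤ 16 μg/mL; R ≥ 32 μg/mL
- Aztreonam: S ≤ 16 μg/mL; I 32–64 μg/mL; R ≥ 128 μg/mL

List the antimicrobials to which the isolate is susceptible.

aztreonam

Rifampin: 2 μg/mL is ≥ 0.5 μg/mL → Resistant
Colistin: 0.5 μg/mL is = 0.5 μg/mL → I
Aztreonam (16 μg/mL) ≤ 16 μg/mL — S
Doxycycline 0.25 μg/mL: in 0.25–0.5 μg/mL ⇒ I
Amoxicillin-clavulanate (64 μg/mL) ≥ 64 μg/mL — resistant
Ampicillin (64 μg/mL) ≥ 32 μg/mL ⇒ resistant
Azithromycin: 256 μg/mL is ≥ 32 μg/mL → resistant
Ertapenem 8 μg/mL: = 8 μg/mL — Intermediate
Penicillin (0.25 μg/mL) in 0.25–0.5 μg/mL ⇒ intermediate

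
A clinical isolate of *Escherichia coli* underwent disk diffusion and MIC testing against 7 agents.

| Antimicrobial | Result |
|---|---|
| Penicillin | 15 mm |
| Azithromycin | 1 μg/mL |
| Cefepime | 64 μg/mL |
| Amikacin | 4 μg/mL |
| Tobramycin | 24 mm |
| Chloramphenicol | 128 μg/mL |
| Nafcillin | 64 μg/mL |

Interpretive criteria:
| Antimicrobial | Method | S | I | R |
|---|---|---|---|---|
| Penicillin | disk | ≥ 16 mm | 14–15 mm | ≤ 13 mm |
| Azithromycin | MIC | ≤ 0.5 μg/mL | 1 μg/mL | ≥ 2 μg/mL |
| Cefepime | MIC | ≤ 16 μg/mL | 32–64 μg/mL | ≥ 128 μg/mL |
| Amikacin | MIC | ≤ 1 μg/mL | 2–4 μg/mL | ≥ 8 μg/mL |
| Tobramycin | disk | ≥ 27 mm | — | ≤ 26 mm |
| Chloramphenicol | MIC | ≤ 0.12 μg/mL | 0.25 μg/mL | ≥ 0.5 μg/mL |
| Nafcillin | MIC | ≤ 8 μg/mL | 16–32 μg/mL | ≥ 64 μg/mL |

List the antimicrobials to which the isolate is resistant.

Penicillin 15 mm: in 14–15 mm — I
Azithromycin: 1 μg/mL is = 1 μg/mL ⇒ intermediate
Cefepime 64 μg/mL: in 32–64 μg/mL — Intermediate
Amikacin 4 μg/mL: in 2–4 μg/mL → I
Tobramycin: 24 mm is ≤ 26 mm → resistant
Chloramphenicol (128 μg/mL) ≥ 0.5 μg/mL ⇒ resistant
Nafcillin: 64 μg/mL is ≥ 64 μg/mL ⇒ R

tobramycin, chloramphenicol, nafcillin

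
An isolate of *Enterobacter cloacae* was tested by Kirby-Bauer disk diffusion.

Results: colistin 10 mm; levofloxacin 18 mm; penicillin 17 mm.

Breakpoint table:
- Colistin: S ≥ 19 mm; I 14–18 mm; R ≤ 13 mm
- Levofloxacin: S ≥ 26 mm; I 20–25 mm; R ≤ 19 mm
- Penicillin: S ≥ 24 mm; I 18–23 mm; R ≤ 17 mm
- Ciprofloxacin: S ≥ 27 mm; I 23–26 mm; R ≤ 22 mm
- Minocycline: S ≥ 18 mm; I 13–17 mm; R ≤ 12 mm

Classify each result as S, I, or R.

Colistin (10 mm) ≤ 13 mm ⇒ resistant
Levofloxacin 18 mm: ≤ 19 mm — Resistant
Penicillin (17 mm) ≤ 17 mm ⇒ R

R, R, R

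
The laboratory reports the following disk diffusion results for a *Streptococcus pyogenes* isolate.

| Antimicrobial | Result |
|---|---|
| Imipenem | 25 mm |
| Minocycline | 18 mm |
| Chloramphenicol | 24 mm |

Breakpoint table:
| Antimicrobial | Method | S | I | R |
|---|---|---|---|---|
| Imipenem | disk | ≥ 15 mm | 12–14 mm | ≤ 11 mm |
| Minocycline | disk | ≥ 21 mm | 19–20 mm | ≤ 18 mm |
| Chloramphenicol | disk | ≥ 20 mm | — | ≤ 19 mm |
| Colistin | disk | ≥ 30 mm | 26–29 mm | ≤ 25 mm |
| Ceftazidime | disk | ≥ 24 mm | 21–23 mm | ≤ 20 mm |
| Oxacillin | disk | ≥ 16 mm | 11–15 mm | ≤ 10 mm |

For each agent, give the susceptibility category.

Imipenem 25 mm: ≥ 15 mm ⇒ susceptible
Minocycline (18 mm) ≤ 18 mm → resistant
Chloramphenicol: 24 mm is ≥ 20 mm → S

S, R, S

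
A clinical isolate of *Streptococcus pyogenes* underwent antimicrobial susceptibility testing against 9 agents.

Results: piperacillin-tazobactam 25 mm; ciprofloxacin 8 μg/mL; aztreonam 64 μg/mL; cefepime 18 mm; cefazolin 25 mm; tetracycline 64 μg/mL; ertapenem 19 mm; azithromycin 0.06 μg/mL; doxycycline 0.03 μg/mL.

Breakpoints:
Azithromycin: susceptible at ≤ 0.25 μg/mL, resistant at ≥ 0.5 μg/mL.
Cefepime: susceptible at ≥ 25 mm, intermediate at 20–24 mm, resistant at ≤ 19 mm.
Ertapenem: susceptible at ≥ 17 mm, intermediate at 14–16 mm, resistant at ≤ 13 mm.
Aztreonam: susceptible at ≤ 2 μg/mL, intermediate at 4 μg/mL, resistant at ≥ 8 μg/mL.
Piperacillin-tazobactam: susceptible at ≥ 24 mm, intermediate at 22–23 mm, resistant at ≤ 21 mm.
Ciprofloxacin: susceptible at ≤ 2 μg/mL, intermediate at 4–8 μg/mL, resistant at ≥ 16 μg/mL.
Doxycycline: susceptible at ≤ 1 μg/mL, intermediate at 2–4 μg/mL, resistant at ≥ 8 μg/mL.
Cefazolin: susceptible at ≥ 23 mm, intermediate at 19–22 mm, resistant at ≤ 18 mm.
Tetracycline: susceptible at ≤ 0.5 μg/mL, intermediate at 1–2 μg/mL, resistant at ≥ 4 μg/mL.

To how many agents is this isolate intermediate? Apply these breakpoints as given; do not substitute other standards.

1

Piperacillin-tazobactam (25 mm) ≥ 24 mm — S
Ciprofloxacin 8 μg/mL: in 4–8 μg/mL ⇒ I
Aztreonam 64 μg/mL: ≥ 8 μg/mL ⇒ resistant
Cefepime 18 mm: ≤ 19 mm → Resistant
Cefazolin (25 mm) ≥ 23 mm → Susceptible
Tetracycline 64 μg/mL: ≥ 4 μg/mL → Resistant
Ertapenem (19 mm) ≥ 17 mm — S
Azithromycin: 0.06 μg/mL is ≤ 0.25 μg/mL ⇒ Susceptible
Doxycycline: 0.03 μg/mL is ≤ 1 μg/mL ⇒ Susceptible
Intermediate: 1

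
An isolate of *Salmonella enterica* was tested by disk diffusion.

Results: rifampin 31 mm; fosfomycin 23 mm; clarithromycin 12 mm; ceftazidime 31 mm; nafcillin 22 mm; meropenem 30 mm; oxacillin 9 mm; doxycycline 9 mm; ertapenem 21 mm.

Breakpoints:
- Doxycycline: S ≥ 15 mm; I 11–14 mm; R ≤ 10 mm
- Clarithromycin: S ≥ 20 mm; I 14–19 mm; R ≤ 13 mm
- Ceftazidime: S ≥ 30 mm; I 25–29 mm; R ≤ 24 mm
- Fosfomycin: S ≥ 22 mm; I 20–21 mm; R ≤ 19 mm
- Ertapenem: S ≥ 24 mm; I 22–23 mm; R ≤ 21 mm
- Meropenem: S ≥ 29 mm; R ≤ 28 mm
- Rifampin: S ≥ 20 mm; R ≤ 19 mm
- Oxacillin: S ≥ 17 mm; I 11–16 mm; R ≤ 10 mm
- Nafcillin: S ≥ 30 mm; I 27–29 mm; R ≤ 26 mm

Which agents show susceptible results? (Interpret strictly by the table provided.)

Rifampin (31 mm) ≥ 20 mm ⇒ S
Fosfomycin 23 mm: ≥ 22 mm ⇒ Susceptible
Clarithromycin (12 mm) ≤ 13 mm — R
Ceftazidime (31 mm) ≥ 30 mm — susceptible
Nafcillin: 22 mm is ≤ 26 mm → resistant
Meropenem: 30 mm is ≥ 29 mm ⇒ Susceptible
Oxacillin: 9 mm is ≤ 10 mm → resistant
Doxycycline 9 mm: ≤ 10 mm — R
Ertapenem 21 mm: ≤ 21 mm → Resistant

rifampin, fosfomycin, ceftazidime, meropenem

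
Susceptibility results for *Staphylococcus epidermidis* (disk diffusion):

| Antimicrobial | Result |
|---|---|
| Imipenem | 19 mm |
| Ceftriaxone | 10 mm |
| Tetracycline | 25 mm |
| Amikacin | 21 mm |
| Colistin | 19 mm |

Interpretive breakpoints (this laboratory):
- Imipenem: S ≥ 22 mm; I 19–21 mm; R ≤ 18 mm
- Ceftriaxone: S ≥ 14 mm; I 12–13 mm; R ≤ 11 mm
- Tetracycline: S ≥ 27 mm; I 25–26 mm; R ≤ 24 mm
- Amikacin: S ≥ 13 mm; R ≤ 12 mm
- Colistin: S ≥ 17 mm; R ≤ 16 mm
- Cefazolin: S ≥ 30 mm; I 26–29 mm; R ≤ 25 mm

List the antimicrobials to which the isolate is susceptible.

amikacin, colistin

Imipenem: 19 mm is in 19–21 mm ⇒ intermediate
Ceftriaxone: 10 mm is ≤ 11 mm ⇒ resistant
Tetracycline: 25 mm is in 25–26 mm — intermediate
Amikacin (21 mm) ≥ 13 mm → susceptible
Colistin: 19 mm is ≥ 17 mm — S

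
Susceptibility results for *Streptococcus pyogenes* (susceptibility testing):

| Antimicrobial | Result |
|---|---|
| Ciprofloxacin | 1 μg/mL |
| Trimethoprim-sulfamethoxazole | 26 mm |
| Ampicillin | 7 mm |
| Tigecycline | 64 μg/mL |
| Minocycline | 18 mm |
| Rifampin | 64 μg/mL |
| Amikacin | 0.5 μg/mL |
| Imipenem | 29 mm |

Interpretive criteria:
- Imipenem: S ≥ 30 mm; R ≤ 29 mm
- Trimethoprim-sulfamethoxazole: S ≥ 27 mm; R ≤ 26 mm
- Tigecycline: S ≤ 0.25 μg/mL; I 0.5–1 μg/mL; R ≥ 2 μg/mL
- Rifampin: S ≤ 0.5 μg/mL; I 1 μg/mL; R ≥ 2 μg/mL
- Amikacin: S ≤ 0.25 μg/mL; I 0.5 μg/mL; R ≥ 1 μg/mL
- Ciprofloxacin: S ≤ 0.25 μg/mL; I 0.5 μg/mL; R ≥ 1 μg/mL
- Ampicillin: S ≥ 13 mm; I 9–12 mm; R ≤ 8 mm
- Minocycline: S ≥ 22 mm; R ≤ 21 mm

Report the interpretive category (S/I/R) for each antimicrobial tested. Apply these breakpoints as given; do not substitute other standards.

Ciprofloxacin (1 μg/mL) ≥ 1 μg/mL ⇒ resistant
Trimethoprim-sulfamethoxazole 26 mm: ≤ 26 mm — R
Ampicillin (7 mm) ≤ 8 mm ⇒ Resistant
Tigecycline: 64 μg/mL is ≥ 2 μg/mL → R
Minocycline 18 mm: ≤ 21 mm — Resistant
Rifampin (64 μg/mL) ≥ 2 μg/mL — Resistant
Amikacin: 0.5 μg/mL is = 0.5 μg/mL → intermediate
Imipenem (29 mm) ≤ 29 mm → Resistant

R, R, R, R, R, R, I, R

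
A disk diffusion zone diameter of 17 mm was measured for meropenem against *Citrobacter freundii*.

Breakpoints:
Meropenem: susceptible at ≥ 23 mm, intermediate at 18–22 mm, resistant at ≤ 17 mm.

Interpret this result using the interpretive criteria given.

Meropenem 17 mm: ≤ 17 mm — resistant

R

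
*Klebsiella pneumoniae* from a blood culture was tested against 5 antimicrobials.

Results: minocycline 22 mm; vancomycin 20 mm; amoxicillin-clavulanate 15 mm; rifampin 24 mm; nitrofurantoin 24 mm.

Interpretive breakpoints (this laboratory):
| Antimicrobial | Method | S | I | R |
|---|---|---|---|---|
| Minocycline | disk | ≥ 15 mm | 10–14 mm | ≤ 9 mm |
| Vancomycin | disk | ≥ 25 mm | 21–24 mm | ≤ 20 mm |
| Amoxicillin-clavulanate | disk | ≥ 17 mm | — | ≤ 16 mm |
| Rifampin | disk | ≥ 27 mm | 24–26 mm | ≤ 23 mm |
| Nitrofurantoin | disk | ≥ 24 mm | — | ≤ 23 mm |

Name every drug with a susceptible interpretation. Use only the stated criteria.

Minocycline: 22 mm is ≥ 15 mm ⇒ susceptible
Vancomycin 20 mm: ≤ 20 mm — Resistant
Amoxicillin-clavulanate: 15 mm is ≤ 16 mm → R
Rifampin 24 mm: in 24–26 mm ⇒ I
Nitrofurantoin 24 mm: ≥ 24 mm — susceptible

minocycline, nitrofurantoin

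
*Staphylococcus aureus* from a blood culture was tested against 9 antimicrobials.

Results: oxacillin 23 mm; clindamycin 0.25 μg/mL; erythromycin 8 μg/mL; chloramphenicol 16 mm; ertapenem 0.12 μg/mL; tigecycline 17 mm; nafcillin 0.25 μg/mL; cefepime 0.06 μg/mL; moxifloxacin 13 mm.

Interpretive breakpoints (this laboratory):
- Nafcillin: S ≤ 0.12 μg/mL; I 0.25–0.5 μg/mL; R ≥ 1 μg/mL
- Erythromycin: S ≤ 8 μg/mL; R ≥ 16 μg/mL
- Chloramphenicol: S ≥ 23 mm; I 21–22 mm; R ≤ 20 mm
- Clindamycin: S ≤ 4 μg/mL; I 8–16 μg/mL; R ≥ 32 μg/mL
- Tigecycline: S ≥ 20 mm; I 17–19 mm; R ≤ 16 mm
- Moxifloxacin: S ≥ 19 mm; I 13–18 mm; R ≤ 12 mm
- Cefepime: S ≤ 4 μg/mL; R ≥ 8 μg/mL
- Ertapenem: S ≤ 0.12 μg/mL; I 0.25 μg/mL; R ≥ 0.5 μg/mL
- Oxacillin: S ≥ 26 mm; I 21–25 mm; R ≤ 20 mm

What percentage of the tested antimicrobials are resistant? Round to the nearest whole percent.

Oxacillin (23 mm) in 21–25 mm → intermediate
Clindamycin (0.25 μg/mL) ≤ 4 μg/mL — S
Erythromycin 8 μg/mL: ≤ 8 μg/mL → S
Chloramphenicol: 16 mm is ≤ 20 mm ⇒ R
Ertapenem (0.12 μg/mL) ≤ 0.12 μg/mL — susceptible
Tigecycline: 17 mm is in 17–19 mm — I
Nafcillin: 0.25 μg/mL is in 0.25–0.5 μg/mL — intermediate
Cefepime: 0.06 μg/mL is ≤ 4 μg/mL — susceptible
Moxifloxacin 13 mm: in 13–18 mm — I
Resistant: 1/9

11%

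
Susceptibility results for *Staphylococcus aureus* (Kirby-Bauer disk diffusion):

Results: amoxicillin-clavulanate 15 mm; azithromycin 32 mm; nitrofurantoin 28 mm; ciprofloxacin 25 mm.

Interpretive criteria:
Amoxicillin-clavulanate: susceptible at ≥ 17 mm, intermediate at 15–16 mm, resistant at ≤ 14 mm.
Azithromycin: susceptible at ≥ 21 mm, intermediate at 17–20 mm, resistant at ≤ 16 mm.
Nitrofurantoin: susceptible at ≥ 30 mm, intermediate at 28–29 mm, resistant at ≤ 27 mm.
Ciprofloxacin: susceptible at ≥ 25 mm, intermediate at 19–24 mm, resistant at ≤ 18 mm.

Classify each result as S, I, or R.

I, S, I, S

Amoxicillin-clavulanate: 15 mm is in 15–16 mm → intermediate
Azithromycin 32 mm: ≥ 21 mm ⇒ susceptible
Nitrofurantoin 28 mm: in 28–29 mm → I
Ciprofloxacin: 25 mm is ≥ 25 mm ⇒ Susceptible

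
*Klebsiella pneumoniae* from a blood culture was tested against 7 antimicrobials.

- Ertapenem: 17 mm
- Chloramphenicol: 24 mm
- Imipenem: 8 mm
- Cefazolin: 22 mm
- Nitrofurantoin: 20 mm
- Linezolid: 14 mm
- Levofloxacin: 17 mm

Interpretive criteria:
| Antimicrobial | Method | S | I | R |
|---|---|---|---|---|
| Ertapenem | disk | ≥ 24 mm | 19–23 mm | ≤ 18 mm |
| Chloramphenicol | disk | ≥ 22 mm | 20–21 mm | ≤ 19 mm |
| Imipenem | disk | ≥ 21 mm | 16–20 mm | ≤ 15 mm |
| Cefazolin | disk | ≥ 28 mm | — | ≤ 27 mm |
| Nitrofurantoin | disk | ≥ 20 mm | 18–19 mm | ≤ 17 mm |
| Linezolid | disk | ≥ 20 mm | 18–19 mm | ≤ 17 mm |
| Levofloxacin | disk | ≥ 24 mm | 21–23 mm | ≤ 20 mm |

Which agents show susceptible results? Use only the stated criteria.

chloramphenicol, nitrofurantoin

Ertapenem 17 mm: ≤ 18 mm — resistant
Chloramphenicol: 24 mm is ≥ 22 mm ⇒ Susceptible
Imipenem: 8 mm is ≤ 15 mm → resistant
Cefazolin: 22 mm is ≤ 27 mm → resistant
Nitrofurantoin: 20 mm is ≥ 20 mm — S
Linezolid: 14 mm is ≤ 17 mm — R
Levofloxacin (17 mm) ≤ 20 mm ⇒ Resistant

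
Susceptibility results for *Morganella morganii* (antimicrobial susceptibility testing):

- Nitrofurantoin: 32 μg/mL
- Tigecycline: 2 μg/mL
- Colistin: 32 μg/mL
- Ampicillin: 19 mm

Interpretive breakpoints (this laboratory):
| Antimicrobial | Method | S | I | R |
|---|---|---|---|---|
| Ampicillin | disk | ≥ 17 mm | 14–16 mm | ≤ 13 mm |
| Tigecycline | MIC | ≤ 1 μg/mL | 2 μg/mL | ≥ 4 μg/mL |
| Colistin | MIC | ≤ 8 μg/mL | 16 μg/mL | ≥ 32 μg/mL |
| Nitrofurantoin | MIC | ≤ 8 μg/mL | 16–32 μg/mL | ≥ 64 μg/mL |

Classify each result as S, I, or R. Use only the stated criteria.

Nitrofurantoin: 32 μg/mL is in 16–32 μg/mL → I
Tigecycline: 2 μg/mL is = 2 μg/mL → intermediate
Colistin: 32 μg/mL is ≥ 32 μg/mL → Resistant
Ampicillin (19 mm) ≥ 17 mm → Susceptible

I, I, R, S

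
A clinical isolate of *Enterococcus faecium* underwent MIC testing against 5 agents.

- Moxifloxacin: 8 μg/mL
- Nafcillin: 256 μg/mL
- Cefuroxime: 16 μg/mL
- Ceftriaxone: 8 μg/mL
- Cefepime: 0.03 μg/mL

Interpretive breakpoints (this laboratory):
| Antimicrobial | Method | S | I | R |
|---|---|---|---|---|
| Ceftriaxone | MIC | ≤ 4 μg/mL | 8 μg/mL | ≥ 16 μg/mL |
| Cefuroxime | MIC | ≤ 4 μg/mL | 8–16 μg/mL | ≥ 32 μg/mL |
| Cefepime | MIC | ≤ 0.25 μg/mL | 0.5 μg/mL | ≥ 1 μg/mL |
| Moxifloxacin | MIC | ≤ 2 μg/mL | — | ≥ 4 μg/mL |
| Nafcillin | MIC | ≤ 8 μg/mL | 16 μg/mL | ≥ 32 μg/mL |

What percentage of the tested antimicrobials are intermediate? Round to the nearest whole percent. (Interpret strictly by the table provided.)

40%

Moxifloxacin: 8 μg/mL is ≥ 4 μg/mL — R
Nafcillin: 256 μg/mL is ≥ 32 μg/mL — resistant
Cefuroxime: 16 μg/mL is in 8–16 μg/mL ⇒ Intermediate
Ceftriaxone: 8 μg/mL is = 8 μg/mL — I
Cefepime 0.03 μg/mL: ≤ 0.25 μg/mL — Susceptible
Intermediate: 2/5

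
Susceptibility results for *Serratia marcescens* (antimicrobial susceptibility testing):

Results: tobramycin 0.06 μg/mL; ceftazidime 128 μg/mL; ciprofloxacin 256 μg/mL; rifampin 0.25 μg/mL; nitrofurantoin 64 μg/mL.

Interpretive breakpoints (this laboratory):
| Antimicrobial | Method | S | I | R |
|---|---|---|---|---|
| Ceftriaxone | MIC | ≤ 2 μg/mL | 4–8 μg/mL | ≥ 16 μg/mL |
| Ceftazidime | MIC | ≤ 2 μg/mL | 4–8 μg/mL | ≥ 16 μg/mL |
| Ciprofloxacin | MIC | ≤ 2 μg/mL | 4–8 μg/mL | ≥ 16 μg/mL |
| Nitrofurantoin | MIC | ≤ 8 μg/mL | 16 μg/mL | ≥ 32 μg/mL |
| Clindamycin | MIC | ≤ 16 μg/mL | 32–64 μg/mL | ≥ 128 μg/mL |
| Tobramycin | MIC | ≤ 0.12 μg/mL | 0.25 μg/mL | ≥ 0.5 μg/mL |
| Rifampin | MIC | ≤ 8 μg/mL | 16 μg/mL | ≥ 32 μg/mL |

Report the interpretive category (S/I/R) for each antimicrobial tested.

Tobramycin: 0.06 μg/mL is ≤ 0.12 μg/mL → susceptible
Ceftazidime (128 μg/mL) ≥ 16 μg/mL — R
Ciprofloxacin 256 μg/mL: ≥ 16 μg/mL ⇒ Resistant
Rifampin: 0.25 μg/mL is ≤ 8 μg/mL — Susceptible
Nitrofurantoin 64 μg/mL: ≥ 32 μg/mL ⇒ Resistant

S, R, R, S, R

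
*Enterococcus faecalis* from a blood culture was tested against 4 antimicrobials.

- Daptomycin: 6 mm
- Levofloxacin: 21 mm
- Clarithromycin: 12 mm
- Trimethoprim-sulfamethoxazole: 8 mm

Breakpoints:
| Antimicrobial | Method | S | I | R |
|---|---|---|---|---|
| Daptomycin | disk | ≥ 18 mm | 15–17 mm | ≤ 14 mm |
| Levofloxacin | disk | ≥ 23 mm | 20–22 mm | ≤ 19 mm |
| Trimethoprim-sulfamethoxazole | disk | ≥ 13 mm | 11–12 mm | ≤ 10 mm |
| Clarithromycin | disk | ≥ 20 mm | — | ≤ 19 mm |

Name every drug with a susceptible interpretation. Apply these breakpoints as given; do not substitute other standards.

none

Daptomycin: 6 mm is ≤ 14 mm — R
Levofloxacin 21 mm: in 20–22 mm — I
Clarithromycin (12 mm) ≤ 19 mm — Resistant
Trimethoprim-sulfamethoxazole 8 mm: ≤ 10 mm → resistant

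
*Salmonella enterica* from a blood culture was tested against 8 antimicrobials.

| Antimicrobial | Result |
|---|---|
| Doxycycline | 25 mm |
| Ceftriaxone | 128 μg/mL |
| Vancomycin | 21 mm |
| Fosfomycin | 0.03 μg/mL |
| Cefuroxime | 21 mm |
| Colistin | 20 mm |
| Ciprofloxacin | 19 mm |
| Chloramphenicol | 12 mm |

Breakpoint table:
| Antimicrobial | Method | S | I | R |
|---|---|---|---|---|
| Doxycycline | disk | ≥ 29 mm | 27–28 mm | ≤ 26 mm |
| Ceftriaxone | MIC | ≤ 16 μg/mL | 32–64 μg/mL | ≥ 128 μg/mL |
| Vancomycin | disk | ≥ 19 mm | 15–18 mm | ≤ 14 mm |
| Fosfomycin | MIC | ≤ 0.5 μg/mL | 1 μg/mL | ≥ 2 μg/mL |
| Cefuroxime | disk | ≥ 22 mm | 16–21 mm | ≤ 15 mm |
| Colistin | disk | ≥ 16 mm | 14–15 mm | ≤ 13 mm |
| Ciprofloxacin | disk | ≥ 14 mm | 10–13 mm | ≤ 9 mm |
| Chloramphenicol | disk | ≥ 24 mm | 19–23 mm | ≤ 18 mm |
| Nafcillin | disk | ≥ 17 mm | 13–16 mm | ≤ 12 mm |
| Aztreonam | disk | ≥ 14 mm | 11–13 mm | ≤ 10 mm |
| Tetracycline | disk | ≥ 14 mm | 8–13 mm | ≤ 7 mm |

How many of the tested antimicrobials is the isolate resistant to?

Doxycycline 25 mm: ≤ 26 mm ⇒ Resistant
Ceftriaxone (128 μg/mL) ≥ 128 μg/mL — R
Vancomycin 21 mm: ≥ 19 mm — Susceptible
Fosfomycin (0.03 μg/mL) ≤ 0.5 μg/mL → Susceptible
Cefuroxime: 21 mm is in 16–21 mm → I
Colistin 20 mm: ≥ 16 mm — Susceptible
Ciprofloxacin 19 mm: ≥ 14 mm ⇒ Susceptible
Chloramphenicol: 12 mm is ≤ 18 mm → Resistant
Resistant: 3

3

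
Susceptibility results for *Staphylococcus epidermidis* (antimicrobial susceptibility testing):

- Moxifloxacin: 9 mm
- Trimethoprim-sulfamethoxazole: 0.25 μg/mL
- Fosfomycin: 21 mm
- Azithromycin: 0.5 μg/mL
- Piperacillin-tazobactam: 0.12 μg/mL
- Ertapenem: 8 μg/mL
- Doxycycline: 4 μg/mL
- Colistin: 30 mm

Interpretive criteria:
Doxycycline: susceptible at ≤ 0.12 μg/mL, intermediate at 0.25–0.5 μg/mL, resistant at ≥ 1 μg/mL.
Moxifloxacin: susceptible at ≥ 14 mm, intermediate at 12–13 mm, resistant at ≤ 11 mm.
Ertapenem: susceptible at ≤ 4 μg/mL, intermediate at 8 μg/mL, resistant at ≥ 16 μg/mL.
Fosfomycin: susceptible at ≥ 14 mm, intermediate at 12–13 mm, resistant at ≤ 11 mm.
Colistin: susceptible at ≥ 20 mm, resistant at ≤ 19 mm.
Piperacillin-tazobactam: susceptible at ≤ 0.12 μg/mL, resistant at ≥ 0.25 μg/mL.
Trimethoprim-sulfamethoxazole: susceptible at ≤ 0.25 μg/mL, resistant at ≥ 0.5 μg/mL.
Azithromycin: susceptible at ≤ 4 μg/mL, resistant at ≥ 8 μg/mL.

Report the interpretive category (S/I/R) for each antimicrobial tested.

Moxifloxacin (9 mm) ≤ 11 mm → Resistant
Trimethoprim-sulfamethoxazole: 0.25 μg/mL is ≤ 0.25 μg/mL → Susceptible
Fosfomycin: 21 mm is ≥ 14 mm ⇒ susceptible
Azithromycin: 0.5 μg/mL is ≤ 4 μg/mL — Susceptible
Piperacillin-tazobactam (0.12 μg/mL) ≤ 0.12 μg/mL → S
Ertapenem: 8 μg/mL is = 8 μg/mL — I
Doxycycline (4 μg/mL) ≥ 1 μg/mL → resistant
Colistin (30 mm) ≥ 20 mm ⇒ susceptible

R, S, S, S, S, I, R, S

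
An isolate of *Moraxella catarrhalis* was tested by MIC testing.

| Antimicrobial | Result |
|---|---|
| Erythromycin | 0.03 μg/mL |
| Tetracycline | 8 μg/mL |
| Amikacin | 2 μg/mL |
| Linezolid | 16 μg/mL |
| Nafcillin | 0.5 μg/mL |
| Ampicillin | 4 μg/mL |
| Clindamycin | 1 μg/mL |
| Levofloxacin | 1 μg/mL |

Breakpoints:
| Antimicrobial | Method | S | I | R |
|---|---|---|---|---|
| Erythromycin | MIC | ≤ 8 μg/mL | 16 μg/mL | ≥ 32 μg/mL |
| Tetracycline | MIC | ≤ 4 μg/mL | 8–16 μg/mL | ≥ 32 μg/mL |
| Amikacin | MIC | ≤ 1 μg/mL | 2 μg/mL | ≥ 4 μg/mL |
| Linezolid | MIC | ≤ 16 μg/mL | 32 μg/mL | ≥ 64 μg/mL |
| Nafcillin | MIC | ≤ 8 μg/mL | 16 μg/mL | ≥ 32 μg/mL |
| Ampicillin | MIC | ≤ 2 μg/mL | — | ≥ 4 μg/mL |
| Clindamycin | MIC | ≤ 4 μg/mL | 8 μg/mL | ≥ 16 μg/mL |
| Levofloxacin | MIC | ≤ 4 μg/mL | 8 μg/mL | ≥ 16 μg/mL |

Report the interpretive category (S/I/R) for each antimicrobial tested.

S, I, I, S, S, R, S, S

Erythromycin 0.03 μg/mL: ≤ 8 μg/mL → susceptible
Tetracycline: 8 μg/mL is in 8–16 μg/mL → intermediate
Amikacin 2 μg/mL: = 2 μg/mL → Intermediate
Linezolid (16 μg/mL) ≤ 16 μg/mL — S
Nafcillin (0.5 μg/mL) ≤ 8 μg/mL ⇒ S
Ampicillin 4 μg/mL: ≥ 4 μg/mL — Resistant
Clindamycin (1 μg/mL) ≤ 4 μg/mL → susceptible
Levofloxacin 1 μg/mL: ≤ 4 μg/mL ⇒ Susceptible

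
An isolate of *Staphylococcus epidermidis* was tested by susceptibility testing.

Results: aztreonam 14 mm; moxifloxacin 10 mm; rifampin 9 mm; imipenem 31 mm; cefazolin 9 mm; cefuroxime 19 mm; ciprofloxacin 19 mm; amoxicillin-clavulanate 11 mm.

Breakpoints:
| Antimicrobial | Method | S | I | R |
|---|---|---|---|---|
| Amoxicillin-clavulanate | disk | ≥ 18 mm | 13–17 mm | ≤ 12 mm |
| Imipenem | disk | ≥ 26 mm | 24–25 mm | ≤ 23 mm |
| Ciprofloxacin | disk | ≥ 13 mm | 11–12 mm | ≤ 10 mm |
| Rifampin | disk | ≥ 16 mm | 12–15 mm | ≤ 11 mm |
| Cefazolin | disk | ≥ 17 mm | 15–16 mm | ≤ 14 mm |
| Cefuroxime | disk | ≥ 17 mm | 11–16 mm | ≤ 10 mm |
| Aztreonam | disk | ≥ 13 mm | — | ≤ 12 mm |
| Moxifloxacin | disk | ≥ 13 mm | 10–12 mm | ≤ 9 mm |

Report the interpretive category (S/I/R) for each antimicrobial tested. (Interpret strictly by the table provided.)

Aztreonam 14 mm: ≥ 13 mm — Susceptible
Moxifloxacin (10 mm) in 10–12 mm → intermediate
Rifampin (9 mm) ≤ 11 mm — resistant
Imipenem: 31 mm is ≥ 26 mm ⇒ S
Cefazolin 9 mm: ≤ 14 mm ⇒ Resistant
Cefuroxime: 19 mm is ≥ 17 mm ⇒ S
Ciprofloxacin: 19 mm is ≥ 13 mm — Susceptible
Amoxicillin-clavulanate (11 mm) ≤ 12 mm — resistant

S, I, R, S, R, S, S, R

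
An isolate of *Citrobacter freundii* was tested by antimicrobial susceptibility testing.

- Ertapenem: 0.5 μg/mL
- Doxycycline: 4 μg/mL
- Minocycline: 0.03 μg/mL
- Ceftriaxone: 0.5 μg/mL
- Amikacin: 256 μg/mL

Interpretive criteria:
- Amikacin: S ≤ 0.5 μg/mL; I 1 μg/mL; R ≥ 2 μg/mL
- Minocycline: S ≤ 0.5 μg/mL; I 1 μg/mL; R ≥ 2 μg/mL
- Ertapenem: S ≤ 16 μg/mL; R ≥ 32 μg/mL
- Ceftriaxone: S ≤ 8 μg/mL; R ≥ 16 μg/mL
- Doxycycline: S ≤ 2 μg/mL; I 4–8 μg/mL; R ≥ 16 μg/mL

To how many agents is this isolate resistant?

Ertapenem 0.5 μg/mL: ≤ 16 μg/mL → Susceptible
Doxycycline 4 μg/mL: in 4–8 μg/mL — Intermediate
Minocycline 0.03 μg/mL: ≤ 0.5 μg/mL → S
Ceftriaxone (0.5 μg/mL) ≤ 8 μg/mL — S
Amikacin 256 μg/mL: ≥ 2 μg/mL ⇒ resistant
Resistant: 1

1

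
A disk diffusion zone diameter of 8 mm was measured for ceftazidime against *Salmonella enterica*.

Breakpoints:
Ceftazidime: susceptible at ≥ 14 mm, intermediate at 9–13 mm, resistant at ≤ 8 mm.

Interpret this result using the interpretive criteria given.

R

Ceftazidime (8 mm) ≤ 8 mm — Resistant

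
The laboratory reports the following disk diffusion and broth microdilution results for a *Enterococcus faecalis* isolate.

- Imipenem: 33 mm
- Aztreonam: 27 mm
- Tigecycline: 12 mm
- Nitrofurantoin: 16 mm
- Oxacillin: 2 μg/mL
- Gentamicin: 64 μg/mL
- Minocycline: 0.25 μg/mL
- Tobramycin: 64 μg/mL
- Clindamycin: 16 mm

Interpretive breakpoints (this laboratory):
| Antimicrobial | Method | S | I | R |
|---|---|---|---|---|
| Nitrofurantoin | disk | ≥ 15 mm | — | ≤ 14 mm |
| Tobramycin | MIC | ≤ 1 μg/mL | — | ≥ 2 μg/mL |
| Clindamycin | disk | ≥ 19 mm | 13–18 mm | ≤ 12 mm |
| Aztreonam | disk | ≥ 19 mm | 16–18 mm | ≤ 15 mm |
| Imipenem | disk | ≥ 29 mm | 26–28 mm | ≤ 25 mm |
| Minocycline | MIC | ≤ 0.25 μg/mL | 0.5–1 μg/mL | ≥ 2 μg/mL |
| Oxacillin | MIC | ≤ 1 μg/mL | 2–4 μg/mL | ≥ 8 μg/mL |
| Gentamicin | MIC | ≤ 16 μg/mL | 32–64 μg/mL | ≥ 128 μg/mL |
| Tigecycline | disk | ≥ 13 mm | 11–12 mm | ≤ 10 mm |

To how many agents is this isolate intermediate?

4

Imipenem 33 mm: ≥ 29 mm → susceptible
Aztreonam: 27 mm is ≥ 19 mm ⇒ Susceptible
Tigecycline (12 mm) in 11–12 mm → Intermediate
Nitrofurantoin (16 mm) ≥ 15 mm → S
Oxacillin (2 μg/mL) in 2–4 μg/mL ⇒ I
Gentamicin 64 μg/mL: in 32–64 μg/mL ⇒ Intermediate
Minocycline (0.25 μg/mL) ≤ 0.25 μg/mL ⇒ susceptible
Tobramycin: 64 μg/mL is ≥ 2 μg/mL → resistant
Clindamycin (16 mm) in 13–18 mm — I
Intermediate: 4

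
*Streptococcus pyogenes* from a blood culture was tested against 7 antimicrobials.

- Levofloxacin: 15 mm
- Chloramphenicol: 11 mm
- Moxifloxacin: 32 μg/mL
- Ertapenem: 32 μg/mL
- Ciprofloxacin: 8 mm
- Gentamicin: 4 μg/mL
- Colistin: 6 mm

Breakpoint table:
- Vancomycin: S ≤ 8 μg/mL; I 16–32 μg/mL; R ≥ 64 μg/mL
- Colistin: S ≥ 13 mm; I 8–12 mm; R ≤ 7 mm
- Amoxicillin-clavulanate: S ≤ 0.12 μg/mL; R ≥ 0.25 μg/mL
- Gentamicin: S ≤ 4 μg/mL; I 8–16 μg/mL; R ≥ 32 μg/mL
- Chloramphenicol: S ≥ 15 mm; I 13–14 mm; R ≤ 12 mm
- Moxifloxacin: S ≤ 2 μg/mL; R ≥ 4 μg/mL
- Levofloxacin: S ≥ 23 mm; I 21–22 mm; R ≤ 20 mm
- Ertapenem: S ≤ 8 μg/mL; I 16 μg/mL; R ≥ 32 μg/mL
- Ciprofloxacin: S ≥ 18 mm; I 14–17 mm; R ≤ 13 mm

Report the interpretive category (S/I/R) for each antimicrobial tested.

R, R, R, R, R, S, R

Levofloxacin: 15 mm is ≤ 20 mm ⇒ resistant
Chloramphenicol 11 mm: ≤ 12 mm → Resistant
Moxifloxacin (32 μg/mL) ≥ 4 μg/mL — Resistant
Ertapenem: 32 μg/mL is ≥ 32 μg/mL — Resistant
Ciprofloxacin 8 mm: ≤ 13 mm → R
Gentamicin: 4 μg/mL is ≤ 4 μg/mL — S
Colistin 6 mm: ≤ 7 mm → resistant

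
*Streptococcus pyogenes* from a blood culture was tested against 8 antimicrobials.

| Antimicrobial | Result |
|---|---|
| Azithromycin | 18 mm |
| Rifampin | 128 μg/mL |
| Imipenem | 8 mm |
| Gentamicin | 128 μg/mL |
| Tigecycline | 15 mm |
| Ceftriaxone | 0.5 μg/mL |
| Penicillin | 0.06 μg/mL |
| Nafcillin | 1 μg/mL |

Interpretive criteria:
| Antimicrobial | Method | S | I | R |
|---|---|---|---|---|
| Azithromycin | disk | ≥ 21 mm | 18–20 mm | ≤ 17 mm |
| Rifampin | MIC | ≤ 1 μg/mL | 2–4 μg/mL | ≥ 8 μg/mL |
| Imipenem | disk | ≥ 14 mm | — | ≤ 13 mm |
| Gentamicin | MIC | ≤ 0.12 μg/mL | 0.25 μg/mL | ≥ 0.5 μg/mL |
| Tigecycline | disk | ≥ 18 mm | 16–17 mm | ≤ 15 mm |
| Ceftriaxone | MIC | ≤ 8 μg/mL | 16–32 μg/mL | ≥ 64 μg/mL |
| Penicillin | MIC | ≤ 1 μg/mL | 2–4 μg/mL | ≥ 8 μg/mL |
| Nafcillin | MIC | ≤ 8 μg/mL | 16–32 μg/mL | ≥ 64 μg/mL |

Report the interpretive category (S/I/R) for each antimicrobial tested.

Azithromycin 18 mm: in 18–20 mm → Intermediate
Rifampin (128 μg/mL) ≥ 8 μg/mL ⇒ resistant
Imipenem (8 mm) ≤ 13 mm — resistant
Gentamicin: 128 μg/mL is ≥ 0.5 μg/mL ⇒ resistant
Tigecycline: 15 mm is ≤ 15 mm — Resistant
Ceftriaxone (0.5 μg/mL) ≤ 8 μg/mL → Susceptible
Penicillin 0.06 μg/mL: ≤ 1 μg/mL — S
Nafcillin: 1 μg/mL is ≤ 8 μg/mL → susceptible

I, R, R, R, R, S, S, S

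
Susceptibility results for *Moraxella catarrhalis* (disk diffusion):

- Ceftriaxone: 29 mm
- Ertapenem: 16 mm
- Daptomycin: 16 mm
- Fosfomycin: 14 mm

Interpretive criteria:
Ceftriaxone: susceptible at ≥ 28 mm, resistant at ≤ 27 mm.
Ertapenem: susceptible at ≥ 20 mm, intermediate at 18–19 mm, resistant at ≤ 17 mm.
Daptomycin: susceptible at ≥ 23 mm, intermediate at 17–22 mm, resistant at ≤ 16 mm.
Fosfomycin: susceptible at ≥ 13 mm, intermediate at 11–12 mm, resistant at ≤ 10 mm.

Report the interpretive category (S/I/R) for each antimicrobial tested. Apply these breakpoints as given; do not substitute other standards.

Ceftriaxone (29 mm) ≥ 28 mm ⇒ Susceptible
Ertapenem (16 mm) ≤ 17 mm → Resistant
Daptomycin (16 mm) ≤ 16 mm → Resistant
Fosfomycin (14 mm) ≥ 13 mm ⇒ S

S, R, R, S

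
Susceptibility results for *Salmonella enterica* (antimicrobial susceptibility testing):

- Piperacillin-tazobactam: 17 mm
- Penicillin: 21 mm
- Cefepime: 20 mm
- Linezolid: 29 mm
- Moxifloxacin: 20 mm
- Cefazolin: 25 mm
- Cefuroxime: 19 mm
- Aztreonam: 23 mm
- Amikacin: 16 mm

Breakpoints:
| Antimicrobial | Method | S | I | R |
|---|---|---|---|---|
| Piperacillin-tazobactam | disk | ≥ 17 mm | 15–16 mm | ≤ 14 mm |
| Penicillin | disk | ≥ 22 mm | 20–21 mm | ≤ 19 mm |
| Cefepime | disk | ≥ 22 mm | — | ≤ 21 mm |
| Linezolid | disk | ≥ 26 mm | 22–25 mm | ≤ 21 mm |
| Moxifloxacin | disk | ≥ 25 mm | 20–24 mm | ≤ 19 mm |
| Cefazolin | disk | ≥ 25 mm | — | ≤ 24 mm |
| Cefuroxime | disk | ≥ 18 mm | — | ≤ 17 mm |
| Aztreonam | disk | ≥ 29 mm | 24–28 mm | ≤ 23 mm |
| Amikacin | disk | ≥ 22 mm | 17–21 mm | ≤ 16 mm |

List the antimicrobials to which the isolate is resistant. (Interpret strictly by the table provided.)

Piperacillin-tazobactam (17 mm) ≥ 17 mm → susceptible
Penicillin 21 mm: in 20–21 mm — I
Cefepime (20 mm) ≤ 21 mm ⇒ Resistant
Linezolid 29 mm: ≥ 26 mm → S
Moxifloxacin: 20 mm is in 20–24 mm ⇒ I
Cefazolin: 25 mm is ≥ 25 mm — S
Cefuroxime: 19 mm is ≥ 18 mm → S
Aztreonam 23 mm: ≤ 23 mm — R
Amikacin 16 mm: ≤ 16 mm — Resistant

cefepime, aztreonam, amikacin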